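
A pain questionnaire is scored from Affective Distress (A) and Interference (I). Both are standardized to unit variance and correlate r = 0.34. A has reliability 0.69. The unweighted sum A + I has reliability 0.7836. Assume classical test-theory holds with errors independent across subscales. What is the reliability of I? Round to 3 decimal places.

Var(A+I) = 2 + 2·0.34 = 2.680.
True-score variance = ρ_A + ρ_I + 2·0.34, so 0.7836 = (0.69 + ρ_I + 0.68) / 2.680.
ρ_I = 0.7836·2.680 − 0.69 − 0.68 = 0.730.

0.730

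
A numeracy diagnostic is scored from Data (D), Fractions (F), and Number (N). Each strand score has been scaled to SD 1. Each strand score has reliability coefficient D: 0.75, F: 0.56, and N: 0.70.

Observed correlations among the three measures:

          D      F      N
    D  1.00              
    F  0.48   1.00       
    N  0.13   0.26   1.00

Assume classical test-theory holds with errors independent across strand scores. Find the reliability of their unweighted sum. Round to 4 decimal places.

Var(D+F+N) = 3 + 2·[0.48 + 0.13 + 0.26] = 3 + 1.74 = 4.74.
With uncorrelated errors the cross-covariances are all true-score covariance, so they carry over unchanged; only the diagonal terms shrink to ρᵢσᵢ².
True-score variance = [0.75 + 0.56 + 0.70] + 1.74 = 2.01 + 1.74 = 3.75.
Reliability = 3.75 / 4.74 = 0.7911.

0.7911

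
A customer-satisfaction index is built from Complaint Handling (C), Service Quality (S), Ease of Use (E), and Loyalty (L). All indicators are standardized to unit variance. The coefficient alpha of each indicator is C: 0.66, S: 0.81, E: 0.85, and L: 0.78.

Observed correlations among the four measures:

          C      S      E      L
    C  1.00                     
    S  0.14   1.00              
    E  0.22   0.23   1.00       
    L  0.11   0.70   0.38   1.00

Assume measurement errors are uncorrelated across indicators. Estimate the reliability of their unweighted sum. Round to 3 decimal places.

Var(C+S+E+L) = 4 + 2·[0.14 + 0.22 + 0.11 + 0.23 + 0.70 + 0.38] = 4 + 3.56 = 7.56.
Because errors are independent across components, Cov(Tᵢ,Tⱼ) = Cov(Xᵢ,Xⱼ); the off-diagonal part of the true-score variance is the same as above.
True-score variance = [0.66 + 0.81 + 0.85 + 0.78] + 3.56 = 3.1 + 3.56 = 6.66.
Reliability = 6.66 / 7.56 = 0.881.

0.881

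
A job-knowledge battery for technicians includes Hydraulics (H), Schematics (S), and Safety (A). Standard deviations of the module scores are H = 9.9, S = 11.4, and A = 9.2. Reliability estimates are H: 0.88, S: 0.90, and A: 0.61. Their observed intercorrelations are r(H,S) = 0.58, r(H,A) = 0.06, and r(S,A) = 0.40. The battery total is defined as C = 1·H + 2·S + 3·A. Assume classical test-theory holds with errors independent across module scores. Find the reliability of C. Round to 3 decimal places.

0.834

Var(C) = 9.9² + 2²·11.4² + 3²·9.2² + 2·[2·9.9·11.4·0.58 + 3·9.9·9.2·0.06 + 6·11.4·9.2·0.40] = 1379.61 + 798.048 = 2177.66.
Under uncorrelated errors the observed covariances equal the true-score covariances, so only the own-variance terms attenuate.
True-score variance = [9.9²·0.88 + 2²·11.4²·0.90 + 3²·9.2²·0.61] + 798.048 = 1018.78 + 798.048 = 1816.83.
Reliability = 1816.83 / 2177.66 = 0.834.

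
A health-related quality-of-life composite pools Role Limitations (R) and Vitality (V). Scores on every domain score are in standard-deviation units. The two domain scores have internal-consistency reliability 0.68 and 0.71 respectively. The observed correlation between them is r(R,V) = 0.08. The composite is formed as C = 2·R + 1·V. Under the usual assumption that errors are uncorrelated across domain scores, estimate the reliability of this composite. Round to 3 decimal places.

0.705

Var(C) = 2² + 1 + 2·[2·0.08] = 5 + 0.32 = 5.32.
Because errors are independent across components, Cov(Tᵢ,Tⱼ) = Cov(Xᵢ,Xⱼ); the off-diagonal part of the true-score variance is the same as above.
True-score variance = [2²·0.68 + 0.71] + 0.32 = 3.43 + 0.32 = 3.75.
Reliability = 3.75 / 5.32 = 0.705.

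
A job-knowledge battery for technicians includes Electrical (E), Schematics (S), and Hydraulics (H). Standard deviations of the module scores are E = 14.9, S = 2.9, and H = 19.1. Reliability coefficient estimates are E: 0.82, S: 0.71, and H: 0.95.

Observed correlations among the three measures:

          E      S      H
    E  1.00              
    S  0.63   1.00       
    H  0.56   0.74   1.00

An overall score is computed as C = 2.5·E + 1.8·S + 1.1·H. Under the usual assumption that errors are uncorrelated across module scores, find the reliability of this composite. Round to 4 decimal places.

Var(C) = 2.5²·14.9² + 1.8²·2.9² + 1.1²·19.1² + 2·[4.5·14.9·2.9·0.63 + 2.75·14.9·19.1·0.56 + 1.98·2.9·19.1·0.74] = 1856.23 + 1283.85 = 3140.08.
Under uncorrelated errors the observed covariances equal the true-score covariances, so only the own-variance terms attenuate.
True-score variance = [2.5²·14.9²·0.82 + 1.8²·2.9²·0.71 + 1.1²·19.1²·0.95] + 1283.85 = 1576.5 + 1283.85 = 2860.35.
Reliability = 2860.35 / 3140.08 = 0.9109.

0.9109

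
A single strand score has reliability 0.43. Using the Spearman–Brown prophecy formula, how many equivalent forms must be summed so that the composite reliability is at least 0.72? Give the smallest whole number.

4

k ≥ ρ*(1−ρ₁)/(ρ₁(1−ρ*)) = 0.72·0.57 / (0.43·0.28) = 3.409.
Smallest integer k = 4.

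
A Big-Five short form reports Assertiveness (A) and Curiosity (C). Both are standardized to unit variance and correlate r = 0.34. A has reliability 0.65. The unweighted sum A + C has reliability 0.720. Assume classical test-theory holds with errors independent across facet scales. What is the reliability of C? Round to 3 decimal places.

0.600

Var(A+C) = 2 + 2·0.34 = 2.680.
True-score variance = ρ_A + ρ_C + 2·0.34, so 0.720 = (0.65 + ρ_C + 0.68) / 2.680.
ρ_C = 0.720·2.680 − 0.65 − 0.68 = 0.600.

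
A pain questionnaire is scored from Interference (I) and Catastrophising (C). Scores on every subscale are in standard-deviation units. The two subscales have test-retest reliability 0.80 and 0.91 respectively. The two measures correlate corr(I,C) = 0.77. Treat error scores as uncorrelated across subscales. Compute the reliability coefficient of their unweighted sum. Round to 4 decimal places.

Var(I+C) = 2 + 2·[0.77] = 2 + 1.54 = 3.54.
Under uncorrelated errors the observed covariances equal the true-score covariances, so only the own-variance terms attenuate.
True-score variance = [0.80 + 0.91] + 1.54 = 1.71 + 1.54 = 3.25.
Reliability = 3.25 / 3.54 = 0.9181.

0.9181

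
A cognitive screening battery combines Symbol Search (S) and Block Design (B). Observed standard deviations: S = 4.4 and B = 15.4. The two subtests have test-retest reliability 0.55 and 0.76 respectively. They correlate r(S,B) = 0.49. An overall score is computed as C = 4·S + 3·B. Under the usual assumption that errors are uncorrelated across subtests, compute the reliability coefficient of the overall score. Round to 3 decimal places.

0.799

Var(C) = 4²·4.4² + 3²·15.4² + 2·[12·4.4·15.4·0.49] = 2444.2 + 796.858 = 3241.06.
Under uncorrelated errors the observed covariances equal the true-score covariances, so only the own-variance terms attenuate.
True-score variance = [4²·4.4²·0.55 + 3²·15.4²·0.76] + 796.858 = 1792.54 + 796.858 = 2589.4.
Reliability = 2589.4 / 3241.06 = 0.799.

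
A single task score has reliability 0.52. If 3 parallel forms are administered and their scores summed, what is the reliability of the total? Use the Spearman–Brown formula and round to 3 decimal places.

0.765

ρ_k = kρ / (1 + (k−1)ρ) = 3·0.52 / (1 + 2·0.52) = 1.560 / 2.040 = 0.765.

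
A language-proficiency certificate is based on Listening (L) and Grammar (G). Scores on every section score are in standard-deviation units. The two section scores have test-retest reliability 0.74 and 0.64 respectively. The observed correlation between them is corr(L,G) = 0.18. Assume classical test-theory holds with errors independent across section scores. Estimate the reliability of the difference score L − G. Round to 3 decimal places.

0.622

Var(L−G) = 1 + 1 − 2·0.18 = 2 − 0.36 = 1.64.
Because errors are independent across components, Cov(Tᵢ,Tⱼ) = Cov(Xᵢ,Xⱼ); the off-diagonal part of the true-score variance is the same as above.
True-score variance = [0.74 + 0.64] − 0.36 = 1.38 − 0.36 = 1.02.
Reliability = 1.02 / 1.64 = 0.622.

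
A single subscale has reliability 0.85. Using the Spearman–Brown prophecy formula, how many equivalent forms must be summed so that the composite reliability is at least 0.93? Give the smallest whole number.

3

k ≥ ρ*(1−ρ₁)/(ρ₁(1−ρ*)) = 0.93·0.15 / (0.85·0.07) = 2.345.
Smallest integer k = 3.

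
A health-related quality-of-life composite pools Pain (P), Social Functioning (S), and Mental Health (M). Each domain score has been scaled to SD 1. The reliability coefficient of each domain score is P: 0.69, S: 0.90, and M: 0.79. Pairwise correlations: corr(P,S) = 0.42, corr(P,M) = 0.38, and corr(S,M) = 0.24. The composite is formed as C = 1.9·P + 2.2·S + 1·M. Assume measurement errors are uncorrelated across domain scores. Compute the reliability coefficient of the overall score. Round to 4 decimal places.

0.8827

Var(C) = 1.9² + 2.2² + 1 + 2·[4.18·0.42 + 1.9·0.38 + 2.2·0.24] = 9.45 + 6.0112 = 15.4612.
Under uncorrelated errors the observed covariances equal the true-score covariances, so only the own-variance terms attenuate.
True-score variance = [1.9²·0.69 + 2.2²·0.90 + 0.79] + 6.0112 = 7.6369 + 6.0112 = 13.6481.
Reliability = 13.6481 / 15.4612 = 0.8827.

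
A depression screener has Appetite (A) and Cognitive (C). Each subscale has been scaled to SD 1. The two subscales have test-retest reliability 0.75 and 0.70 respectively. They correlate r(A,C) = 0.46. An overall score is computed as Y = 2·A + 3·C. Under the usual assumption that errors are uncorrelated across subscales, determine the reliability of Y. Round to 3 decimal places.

Var(Y) = 2² + 3² + 2·[6·0.46] = 13 + 5.52 = 18.52.
Under uncorrelated errors the observed covariances equal the true-score covariances, so only the own-variance terms attenuate.
True-score variance = [2²·0.75 + 3²·0.70] + 5.52 = 9.3 + 5.52 = 14.82.
Reliability = 14.82 / 18.52 = 0.800.

0.800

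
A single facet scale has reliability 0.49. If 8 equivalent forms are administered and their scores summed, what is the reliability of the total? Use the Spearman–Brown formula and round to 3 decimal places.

0.885

ρ_k = kρ / (1 + (k−1)ρ) = 8·0.49 / (1 + 7·0.49) = 3.920 / 4.430 = 0.885.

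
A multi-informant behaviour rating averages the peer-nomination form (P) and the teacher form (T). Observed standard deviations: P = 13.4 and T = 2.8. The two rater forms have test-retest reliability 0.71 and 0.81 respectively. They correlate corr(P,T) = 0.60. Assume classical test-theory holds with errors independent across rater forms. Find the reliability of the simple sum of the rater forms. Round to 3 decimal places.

0.770

Var(P+T) = 13.4² + 2.8² + 2·[13.4·2.8·0.60] = 187.4 + 45.024 = 232.424.
Because errors are independent across components, Cov(Tᵢ,Tⱼ) = Cov(Xᵢ,Xⱼ); the off-diagonal part of the true-score variance is the same as above.
True-score variance = [13.4²·0.71 + 2.8²·0.81] + 45.024 = 133.838 + 45.024 = 178.862.
Reliability = 178.862 / 232.424 = 0.770.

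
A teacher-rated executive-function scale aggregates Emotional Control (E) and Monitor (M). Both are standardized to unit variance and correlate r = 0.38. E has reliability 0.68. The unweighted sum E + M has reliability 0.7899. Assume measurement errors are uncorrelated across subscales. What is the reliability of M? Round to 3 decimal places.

Var(E+M) = 2 + 2·0.38 = 2.760.
True-score variance = ρ_E + ρ_M + 2·0.38, so 0.7899 = (0.68 + ρ_M + 0.76) / 2.760.
ρ_M = 0.7899·2.760 − 0.68 − 0.76 = 0.740.

0.740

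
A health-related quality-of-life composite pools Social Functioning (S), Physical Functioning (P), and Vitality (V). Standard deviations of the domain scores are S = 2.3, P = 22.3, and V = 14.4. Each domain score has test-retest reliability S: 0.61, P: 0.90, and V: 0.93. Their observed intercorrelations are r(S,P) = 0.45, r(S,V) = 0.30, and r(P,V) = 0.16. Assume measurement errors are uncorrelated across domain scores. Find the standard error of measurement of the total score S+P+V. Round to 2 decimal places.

8.14

Var(total) = 709.94 + 168.791 = 878.731.
True-score variance = 643.633 + 168.791 = 812.424, so reliability = 0.9245.
Error variance = 878.731 − 812.424 = 66.3073; SEM = √66.3073 = 8.14.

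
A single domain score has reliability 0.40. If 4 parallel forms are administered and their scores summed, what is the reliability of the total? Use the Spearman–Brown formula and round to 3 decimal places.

ρ_k = kρ / (1 + (k−1)ρ) = 4·0.40 / (1 + 3·0.40) = 1.600 / 2.200 = 0.727.

0.727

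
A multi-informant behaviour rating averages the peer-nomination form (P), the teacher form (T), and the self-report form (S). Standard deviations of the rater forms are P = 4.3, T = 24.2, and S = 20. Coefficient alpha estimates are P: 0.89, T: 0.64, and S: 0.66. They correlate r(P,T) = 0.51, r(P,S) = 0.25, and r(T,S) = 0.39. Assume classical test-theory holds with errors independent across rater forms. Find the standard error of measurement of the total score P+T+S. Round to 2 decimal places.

Var(total) = 1004.13 + 526.661 = 1530.79.
True-score variance = 655.266 + 526.661 = 1181.93, so reliability = 0.7721.
Error variance = 1530.79 − 1181.93 = 348.864; SEM = √348.864 = 18.68.

18.68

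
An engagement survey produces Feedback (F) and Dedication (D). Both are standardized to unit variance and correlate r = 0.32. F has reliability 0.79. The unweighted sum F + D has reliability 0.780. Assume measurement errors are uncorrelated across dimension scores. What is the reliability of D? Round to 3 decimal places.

0.629

Var(F+D) = 2 + 2·0.32 = 2.640.
True-score variance = ρ_F + ρ_D + 2·0.32, so 0.780 = (0.79 + ρ_D + 0.64) / 2.640.
ρ_D = 0.780·2.640 − 0.79 − 0.64 = 0.629.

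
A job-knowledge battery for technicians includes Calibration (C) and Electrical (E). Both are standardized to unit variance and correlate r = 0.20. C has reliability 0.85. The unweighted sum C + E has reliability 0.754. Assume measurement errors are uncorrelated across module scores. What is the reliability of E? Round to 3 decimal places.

Var(C+E) = 2 + 2·0.20 = 2.400.
True-score variance = ρ_C + ρ_E + 2·0.20, so 0.754 = (0.85 + ρ_E + 0.40) / 2.400.
ρ_E = 0.754·2.400 − 0.85 − 0.40 = 0.560.

0.560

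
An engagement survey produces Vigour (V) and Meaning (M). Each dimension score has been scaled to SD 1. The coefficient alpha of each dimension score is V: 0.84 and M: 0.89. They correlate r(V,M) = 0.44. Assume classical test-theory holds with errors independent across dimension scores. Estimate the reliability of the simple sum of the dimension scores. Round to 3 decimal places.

0.906

Var(V+M) = 2 + 2·[0.44] = 2 + 0.88 = 2.88.
Because errors are independent across components, Cov(Tᵢ,Tⱼ) = Cov(Xᵢ,Xⱼ); the off-diagonal part of the true-score variance is the same as above.
True-score variance = [0.84 + 0.89] + 0.88 = 1.73 + 0.88 = 2.61.
Reliability = 2.61 / 2.88 = 0.906.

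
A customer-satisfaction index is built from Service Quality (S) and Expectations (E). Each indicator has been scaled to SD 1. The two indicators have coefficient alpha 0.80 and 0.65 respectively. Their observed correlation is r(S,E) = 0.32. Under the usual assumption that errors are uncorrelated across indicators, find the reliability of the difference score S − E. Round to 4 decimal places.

Var(S−E) = 1 + 1 − 2·0.32 = 2 − 0.64 = 1.36.
With uncorrelated errors the cross-covariances are all true-score covariance, so they carry over unchanged; only the diagonal terms shrink to ρᵢσᵢ².
True-score variance = [0.80 + 0.65] − 0.64 = 1.45 − 0.64 = 0.81.
Reliability = 0.81 / 1.36 = 0.5956.

0.5956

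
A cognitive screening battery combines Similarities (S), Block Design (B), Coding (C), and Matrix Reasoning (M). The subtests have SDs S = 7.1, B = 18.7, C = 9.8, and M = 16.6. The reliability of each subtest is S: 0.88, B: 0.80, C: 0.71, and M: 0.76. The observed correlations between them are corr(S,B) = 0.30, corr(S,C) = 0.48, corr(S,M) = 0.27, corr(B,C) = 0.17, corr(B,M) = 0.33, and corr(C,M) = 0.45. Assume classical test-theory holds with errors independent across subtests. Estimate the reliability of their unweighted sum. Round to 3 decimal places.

0.878

Var(S+B+C+M) = 7.1² + 18.7² + 9.8² + 16.6² + 2·[7.1·18.7·0.30 + 7.1·9.8·0.48 + 7.1·16.6·0.27 + 18.7·9.8·0.17 + 18.7·16.6·0.33 + 9.8·16.6·0.45] = 771.7 + 623.701 = 1395.4.
Because errors are independent across components, Cov(Tᵢ,Tⱼ) = Cov(Xᵢ,Xⱼ); the off-diagonal part of the true-score variance is the same as above.
True-score variance = [7.1²·0.88 + 18.7²·0.80 + 9.8²·0.71 + 16.6²·0.76] + 623.701 = 601.727 + 623.701 = 1225.43.
Reliability = 1225.43 / 1395.4 = 0.878.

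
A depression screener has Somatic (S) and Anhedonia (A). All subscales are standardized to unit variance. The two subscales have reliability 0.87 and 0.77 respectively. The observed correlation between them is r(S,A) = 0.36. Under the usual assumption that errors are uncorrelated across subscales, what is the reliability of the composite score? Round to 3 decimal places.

0.868

Var(S+A) = 2 + 2·[0.36] = 2 + 0.72 = 2.72.
Because errors are independent across components, Cov(Tᵢ,Tⱼ) = Cov(Xᵢ,Xⱼ); the off-diagonal part of the true-score variance is the same as above.
True-score variance = [0.87 + 0.77] + 0.72 = 1.64 + 0.72 = 2.36.
Reliability = 2.36 / 2.72 = 0.868.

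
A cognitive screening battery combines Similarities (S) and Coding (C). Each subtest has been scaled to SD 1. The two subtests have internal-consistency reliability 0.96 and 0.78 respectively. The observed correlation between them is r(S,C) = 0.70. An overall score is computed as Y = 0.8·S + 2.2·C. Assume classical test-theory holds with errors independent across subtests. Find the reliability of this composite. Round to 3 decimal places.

0.863

Var(Y) = 0.8² + 2.2² + 2·[1.76·0.70] = 5.48 + 2.464 = 7.944.
With uncorrelated errors the cross-covariances are all true-score covariance, so they carry over unchanged; only the diagonal terms shrink to ρᵢσᵢ².
True-score variance = [0.8²·0.96 + 2.2²·0.78] + 2.464 = 4.3896 + 2.464 = 6.8536.
Reliability = 6.8536 / 7.944 = 0.863.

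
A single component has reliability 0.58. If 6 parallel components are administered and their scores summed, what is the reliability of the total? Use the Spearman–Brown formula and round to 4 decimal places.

ρ_k = kρ / (1 + (k−1)ρ) = 6·0.58 / (1 + 5·0.58) = 3.480 / 3.900 = 0.8923.

0.8923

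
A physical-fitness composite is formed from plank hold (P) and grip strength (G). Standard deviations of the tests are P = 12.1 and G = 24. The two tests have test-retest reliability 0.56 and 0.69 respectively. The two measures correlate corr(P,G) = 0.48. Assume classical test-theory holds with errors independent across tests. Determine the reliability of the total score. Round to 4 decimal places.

0.7573

Var(P+G) = 12.1² + 24² + 2·[12.1·24·0.48] = 722.41 + 278.784 = 1001.19.
Under uncorrelated errors the observed covariances equal the true-score covariances, so only the own-variance terms attenuate.
True-score variance = [12.1²·0.56 + 24²·0.69] + 278.784 = 479.43 + 278.784 = 758.214.
Reliability = 758.214 / 1001.19 = 0.7573.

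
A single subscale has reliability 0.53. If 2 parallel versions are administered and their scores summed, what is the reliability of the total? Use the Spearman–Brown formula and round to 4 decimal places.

ρ_k = kρ / (1 + (k−1)ρ) = 2·0.53 / (1 + 1·0.53) = 1.060 / 1.530 = 0.6928.

0.6928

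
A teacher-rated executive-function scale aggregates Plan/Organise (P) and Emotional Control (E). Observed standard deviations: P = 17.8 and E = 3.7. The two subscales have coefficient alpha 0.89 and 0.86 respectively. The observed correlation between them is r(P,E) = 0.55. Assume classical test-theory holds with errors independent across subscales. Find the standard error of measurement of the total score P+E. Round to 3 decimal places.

6.064

Var(total) = 330.53 + 72.446 = 402.976.
True-score variance = 293.761 + 72.446 = 366.207, so reliability = 0.9088.
Error variance = 402.976 − 366.207 = 36.769; SEM = √36.769 = 6.064.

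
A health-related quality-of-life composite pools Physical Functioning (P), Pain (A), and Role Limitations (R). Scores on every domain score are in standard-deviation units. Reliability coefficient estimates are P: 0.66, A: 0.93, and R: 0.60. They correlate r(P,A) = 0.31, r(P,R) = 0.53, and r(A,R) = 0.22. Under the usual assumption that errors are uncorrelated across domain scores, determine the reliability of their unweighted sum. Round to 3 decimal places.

Var(P+A+R) = 3 + 2·[0.31 + 0.53 + 0.22] = 3 + 2.12 = 5.12.
With uncorrelated errors the cross-covariances are all true-score covariance, so they carry over unchanged; only the diagonal terms shrink to ρᵢσᵢ².
True-score variance = [0.66 + 0.93 + 0.60] + 2.12 = 2.19 + 2.12 = 4.31.
Reliability = 4.31 / 5.12 = 0.842.

0.842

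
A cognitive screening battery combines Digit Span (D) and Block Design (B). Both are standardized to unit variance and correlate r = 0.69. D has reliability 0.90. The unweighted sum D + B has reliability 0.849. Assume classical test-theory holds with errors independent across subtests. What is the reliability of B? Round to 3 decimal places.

Var(D+B) = 2 + 2·0.69 = 3.380.
True-score variance = ρ_D + ρ_B + 2·0.69, so 0.849 = (0.90 + ρ_B + 1.38) / 3.380.
ρ_B = 0.849·3.380 − 0.90 − 1.38 = 0.590.

0.590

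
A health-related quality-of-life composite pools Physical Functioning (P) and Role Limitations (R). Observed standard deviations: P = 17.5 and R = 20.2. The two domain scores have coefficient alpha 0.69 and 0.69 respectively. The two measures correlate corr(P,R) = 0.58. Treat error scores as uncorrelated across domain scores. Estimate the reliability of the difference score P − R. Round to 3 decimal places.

0.272

Var(P−R) = 17.5² + 20.2² − 2·17.5·20.2·0.58 = 714.29 − 410.06 = 304.23.
Because errors are independent across components, Cov(Tᵢ,Tⱼ) = Cov(Xᵢ,Xⱼ); the off-diagonal part of the true-score variance is the same as above.
True-score variance = [17.5²·0.69 + 20.2²·0.69] − 410.06 = 492.86 − 410.06 = 82.8001.
Reliability = 82.8001 / 304.23 = 0.272.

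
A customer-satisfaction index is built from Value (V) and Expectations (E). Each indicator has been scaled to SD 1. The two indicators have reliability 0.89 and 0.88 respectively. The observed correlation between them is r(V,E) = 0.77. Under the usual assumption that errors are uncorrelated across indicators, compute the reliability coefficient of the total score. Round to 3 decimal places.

Var(V+E) = 2 + 2·[0.77] = 2 + 1.54 = 3.54.
With uncorrelated errors the cross-covariances are all true-score covariance, so they carry over unchanged; only the diagonal terms shrink to ρᵢσᵢ².
True-score variance = [0.89 + 0.88] + 1.54 = 1.77 + 1.54 = 3.31.
Reliability = 3.31 / 3.54 = 0.935.

0.935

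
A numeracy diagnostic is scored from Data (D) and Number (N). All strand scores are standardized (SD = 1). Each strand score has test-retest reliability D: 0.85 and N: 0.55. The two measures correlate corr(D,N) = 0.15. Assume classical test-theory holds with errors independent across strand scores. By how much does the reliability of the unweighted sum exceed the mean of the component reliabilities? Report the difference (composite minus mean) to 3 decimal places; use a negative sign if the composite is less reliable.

0.039

Var(sum) = 2 + 0.3 = 2.3; true-score variance = 1.4 + 0.3 = 1.7; composite reliability = 0.7391.
Mean component reliability = 0.7000.
Difference = 0.7391 − 0.7000 = 0.039.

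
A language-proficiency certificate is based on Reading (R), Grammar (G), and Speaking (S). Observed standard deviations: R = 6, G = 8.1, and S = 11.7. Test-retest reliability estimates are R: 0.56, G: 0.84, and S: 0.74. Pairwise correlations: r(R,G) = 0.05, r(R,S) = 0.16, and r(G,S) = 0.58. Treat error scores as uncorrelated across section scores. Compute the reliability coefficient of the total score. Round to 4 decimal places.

0.8352

Var(R+G+S) = 6² + 8.1² + 11.7² + 2·[6·8.1·0.05 + 6·11.7·0.16 + 8.1·11.7·0.58] = 238.5 + 137.257 = 375.757.
With uncorrelated errors the cross-covariances are all true-score covariance, so they carry over unchanged; only the diagonal terms shrink to ρᵢσᵢ².
True-score variance = [6²·0.56 + 8.1²·0.84 + 11.7²·0.74] + 137.257 = 176.571 + 137.257 = 313.828.
Reliability = 313.828 / 375.757 = 0.8352.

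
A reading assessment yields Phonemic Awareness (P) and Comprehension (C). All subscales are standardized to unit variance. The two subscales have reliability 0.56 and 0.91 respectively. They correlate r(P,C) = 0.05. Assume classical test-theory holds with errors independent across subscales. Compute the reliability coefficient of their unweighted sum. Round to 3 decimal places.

0.748

Var(P+C) = 2 + 2·[0.05] = 2 + 0.1 = 2.1.
With uncorrelated errors the cross-covariances are all true-score covariance, so they carry over unchanged; only the diagonal terms shrink to ρᵢσᵢ².
True-score variance = [0.56 + 0.91] + 0.1 = 1.47 + 0.1 = 1.57.
Reliability = 1.57 / 2.1 = 0.748.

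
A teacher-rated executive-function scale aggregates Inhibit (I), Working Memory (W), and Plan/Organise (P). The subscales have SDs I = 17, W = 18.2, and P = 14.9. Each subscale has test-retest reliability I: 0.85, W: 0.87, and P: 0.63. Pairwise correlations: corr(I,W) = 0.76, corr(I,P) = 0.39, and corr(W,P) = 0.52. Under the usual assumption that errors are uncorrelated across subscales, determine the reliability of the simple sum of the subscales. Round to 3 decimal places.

0.906

Var(I+W+P) = 17² + 18.2² + 14.9² + 2·[17·18.2·0.76 + 17·14.9·0.39 + 18.2·14.9·0.52] = 842.25 + 949.889 = 1792.14.
Under uncorrelated errors the observed covariances equal the true-score covariances, so only the own-variance terms attenuate.
True-score variance = [17²·0.85 + 18.2²·0.87 + 14.9²·0.63] + 949.889 = 673.695 + 949.889 = 1623.58.
Reliability = 1623.58 / 1792.14 = 0.906.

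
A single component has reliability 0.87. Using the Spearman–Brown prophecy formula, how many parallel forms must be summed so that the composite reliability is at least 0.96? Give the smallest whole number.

k ≥ ρ*(1−ρ₁)/(ρ₁(1−ρ*)) = 0.96·0.13 / (0.87·0.04) = 3.586.
Smallest integer k = 4.

4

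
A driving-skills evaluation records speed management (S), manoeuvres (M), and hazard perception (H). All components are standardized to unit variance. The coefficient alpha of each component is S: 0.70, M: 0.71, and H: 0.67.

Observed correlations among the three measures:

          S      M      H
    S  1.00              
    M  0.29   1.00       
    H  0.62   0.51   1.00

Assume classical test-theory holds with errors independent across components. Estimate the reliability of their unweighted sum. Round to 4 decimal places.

0.8425

Var(S+M+H) = 3 + 2·[0.29 + 0.62 + 0.51] = 3 + 2.84 = 5.84.
With uncorrelated errors the cross-covariances are all true-score covariance, so they carry over unchanged; only the diagonal terms shrink to ρᵢσᵢ².
True-score variance = [0.70 + 0.71 + 0.67] + 2.84 = 2.08 + 2.84 = 4.92.
Reliability = 4.92 / 5.84 = 0.8425.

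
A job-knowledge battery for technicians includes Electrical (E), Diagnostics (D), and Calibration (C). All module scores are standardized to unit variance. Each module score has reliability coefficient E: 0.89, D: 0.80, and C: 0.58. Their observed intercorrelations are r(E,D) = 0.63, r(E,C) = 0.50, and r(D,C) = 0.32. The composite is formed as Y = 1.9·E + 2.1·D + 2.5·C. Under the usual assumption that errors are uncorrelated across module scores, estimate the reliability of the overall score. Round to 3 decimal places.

Var(Y) = 1.9² + 2.1² + 2.5² + 2·[3.99·0.63 + 4.75·0.50 + 5.25·0.32] = 14.27 + 13.1374 = 27.4074.
Because errors are independent across components, Cov(Tᵢ,Tⱼ) = Cov(Xᵢ,Xⱼ); the off-diagonal part of the true-score variance is the same as above.
True-score variance = [1.9²·0.89 + 2.1²·0.80 + 2.5²·0.58] + 13.1374 = 10.3659 + 13.1374 = 23.5033.
Reliability = 23.5033 / 27.4074 = 0.858.

0.858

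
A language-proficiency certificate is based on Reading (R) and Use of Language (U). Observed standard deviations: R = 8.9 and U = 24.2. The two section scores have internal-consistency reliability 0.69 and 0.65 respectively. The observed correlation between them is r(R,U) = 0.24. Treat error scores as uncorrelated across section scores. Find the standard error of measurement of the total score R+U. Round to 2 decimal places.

15.15

Var(total) = 664.85 + 103.382 = 768.232.
True-score variance = 435.321 + 103.382 = 538.703, so reliability = 0.7012.
Error variance = 768.232 − 538.703 = 229.529; SEM = √229.529 = 15.15.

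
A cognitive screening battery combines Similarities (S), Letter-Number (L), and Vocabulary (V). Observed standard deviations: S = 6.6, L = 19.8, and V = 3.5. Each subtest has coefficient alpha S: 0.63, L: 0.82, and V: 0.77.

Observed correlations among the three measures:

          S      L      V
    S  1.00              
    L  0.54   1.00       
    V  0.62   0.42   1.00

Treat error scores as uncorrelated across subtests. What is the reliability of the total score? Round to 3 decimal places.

Var(S+L+V) = 6.6² + 19.8² + 3.5² + 2·[6.6·19.8·0.54 + 6.6·3.5·0.62 + 19.8·3.5·0.42] = 447.85 + 227.99 = 675.84.
With uncorrelated errors the cross-covariances are all true-score covariance, so they carry over unchanged; only the diagonal terms shrink to ρᵢσᵢ².
True-score variance = [6.6²·0.63 + 19.8²·0.82 + 3.5²·0.77] + 227.99 = 358.348 + 227.99 = 586.339.
Reliability = 586.339 / 675.84 = 0.868.

0.868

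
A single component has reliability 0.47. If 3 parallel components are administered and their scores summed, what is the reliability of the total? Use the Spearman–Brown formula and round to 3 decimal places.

0.727

ρ_k = kρ / (1 + (k−1)ρ) = 3·0.47 / (1 + 2·0.47) = 1.410 / 1.940 = 0.727.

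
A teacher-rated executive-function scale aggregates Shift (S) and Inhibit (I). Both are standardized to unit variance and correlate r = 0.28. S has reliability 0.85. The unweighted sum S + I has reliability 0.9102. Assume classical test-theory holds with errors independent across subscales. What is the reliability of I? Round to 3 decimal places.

Var(S+I) = 2 + 2·0.28 = 2.560.
True-score variance = ρ_S + ρ_I + 2·0.28, so 0.9102 = (0.85 + ρ_I + 0.56) / 2.560.
ρ_I = 0.9102·2.560 − 0.85 − 0.56 = 0.920.

0.920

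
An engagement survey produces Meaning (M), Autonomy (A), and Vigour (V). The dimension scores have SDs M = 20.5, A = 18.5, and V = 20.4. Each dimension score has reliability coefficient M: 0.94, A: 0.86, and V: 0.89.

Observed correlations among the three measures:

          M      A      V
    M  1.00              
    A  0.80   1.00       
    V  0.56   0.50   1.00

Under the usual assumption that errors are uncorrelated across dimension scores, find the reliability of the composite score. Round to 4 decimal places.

Var(M+A+V) = 20.5² + 18.5² + 20.4² + 2·[20.5·18.5·0.80 + 20.5·20.4·0.56 + 18.5·20.4·0.50] = 1178.66 + 1452.58 = 2631.24.
With uncorrelated errors the cross-covariances are all true-score covariance, so they carry over unchanged; only the diagonal terms shrink to ρᵢσᵢ².
True-score variance = [20.5²·0.94 + 18.5²·0.86 + 20.4²·0.89] + 1452.58 = 1059.75 + 1452.58 = 2512.34.
Reliability = 2512.34 / 2631.24 = 0.9548.

0.9548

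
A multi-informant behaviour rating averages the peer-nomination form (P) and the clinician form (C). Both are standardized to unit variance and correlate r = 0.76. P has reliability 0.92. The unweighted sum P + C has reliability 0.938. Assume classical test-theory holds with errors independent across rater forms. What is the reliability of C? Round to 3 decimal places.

0.862

Var(P+C) = 2 + 2·0.76 = 3.520.
True-score variance = ρ_P + ρ_C + 2·0.76, so 0.938 = (0.92 + ρ_C + 1.52) / 3.520.
ρ_C = 0.938·3.520 − 0.92 − 1.52 = 0.862.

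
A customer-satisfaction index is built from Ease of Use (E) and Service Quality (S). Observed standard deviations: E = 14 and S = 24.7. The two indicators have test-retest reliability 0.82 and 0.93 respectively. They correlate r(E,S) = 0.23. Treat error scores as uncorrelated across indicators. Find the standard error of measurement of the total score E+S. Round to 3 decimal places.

Var(total) = 806.09 + 159.068 = 965.158.
True-score variance = 728.104 + 159.068 = 887.172, so reliability = 0.9192.
Error variance = 965.158 − 887.172 = 77.9863; SEM = √77.9863 = 8.831.

8.831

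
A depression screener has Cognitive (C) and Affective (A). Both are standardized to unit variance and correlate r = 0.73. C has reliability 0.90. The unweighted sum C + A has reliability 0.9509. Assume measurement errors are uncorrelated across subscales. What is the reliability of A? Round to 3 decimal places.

Var(C+A) = 2 + 2·0.73 = 3.460.
True-score variance = ρ_C + ρ_A + 2·0.73, so 0.9509 = (0.90 + ρ_A + 1.46) / 3.460.
ρ_A = 0.9509·3.460 − 0.90 − 1.46 = 0.930.

0.930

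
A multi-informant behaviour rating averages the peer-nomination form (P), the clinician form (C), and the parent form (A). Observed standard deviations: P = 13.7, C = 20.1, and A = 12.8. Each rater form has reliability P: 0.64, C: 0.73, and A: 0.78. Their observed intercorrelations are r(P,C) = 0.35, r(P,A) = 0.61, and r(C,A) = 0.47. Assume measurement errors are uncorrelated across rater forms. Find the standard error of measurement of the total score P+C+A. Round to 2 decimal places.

14.58

Var(total) = 755.54 + 648.541 = 1404.08.
True-score variance = 542.844 + 648.541 = 1191.39, so reliability = 0.8485.
Error variance = 1404.08 − 1191.39 = 212.696; SEM = √212.696 = 14.58.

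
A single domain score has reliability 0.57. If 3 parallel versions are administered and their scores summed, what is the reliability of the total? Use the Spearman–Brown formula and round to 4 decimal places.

ρ_k = kρ / (1 + (k−1)ρ) = 3·0.57 / (1 + 2·0.57) = 1.710 / 2.140 = 0.7991.

0.7991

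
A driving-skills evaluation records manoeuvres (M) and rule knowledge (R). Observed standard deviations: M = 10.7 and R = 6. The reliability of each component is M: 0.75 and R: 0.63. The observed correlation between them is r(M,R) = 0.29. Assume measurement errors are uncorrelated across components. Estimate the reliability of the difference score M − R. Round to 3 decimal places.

Var(M−R) = 10.7² + 6² − 2·10.7·6·0.29 = 150.49 − 37.236 = 113.254.
With uncorrelated errors the cross-covariances are all true-score covariance, so they carry over unchanged; only the diagonal terms shrink to ρᵢσᵢ².
True-score variance = [10.7²·0.75 + 6²·0.63] − 37.236 = 108.547 − 37.236 = 71.3115.
Reliability = 71.3115 / 113.254 = 0.630.

0.630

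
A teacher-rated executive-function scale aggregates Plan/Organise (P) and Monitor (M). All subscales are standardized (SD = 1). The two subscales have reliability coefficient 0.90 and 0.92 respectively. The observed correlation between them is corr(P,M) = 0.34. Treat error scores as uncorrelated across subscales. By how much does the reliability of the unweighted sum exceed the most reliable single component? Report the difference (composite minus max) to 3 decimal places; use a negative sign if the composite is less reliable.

0.013

Var(sum) = 2 + 0.68 = 2.68; true-score variance = 1.82 + 0.68 = 2.5; composite reliability = 0.9328.
Max component reliability = 0.9200.
Difference = 0.9328 − 0.9200 = 0.013.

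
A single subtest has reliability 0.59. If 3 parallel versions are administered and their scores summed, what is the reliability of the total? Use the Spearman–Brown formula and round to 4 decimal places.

0.8119

ρ_k = kρ / (1 + (k−1)ρ) = 3·0.59 / (1 + 2·0.59) = 1.770 / 2.180 = 0.8119.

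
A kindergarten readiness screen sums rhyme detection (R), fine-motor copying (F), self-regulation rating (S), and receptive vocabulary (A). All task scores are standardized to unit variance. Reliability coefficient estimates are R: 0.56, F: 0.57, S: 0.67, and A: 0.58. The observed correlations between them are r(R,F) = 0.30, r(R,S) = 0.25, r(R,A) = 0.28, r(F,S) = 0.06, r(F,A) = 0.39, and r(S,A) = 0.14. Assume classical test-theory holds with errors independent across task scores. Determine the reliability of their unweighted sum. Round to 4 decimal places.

Var(R+F+S+A) = 4 + 2·[0.30 + 0.25 + 0.28 + 0.06 + 0.39 + 0.14] = 4 + 2.84 = 6.84.
With uncorrelated errors the cross-covariances are all true-score covariance, so they carry over unchanged; only the diagonal terms shrink to ρᵢσᵢ².
True-score variance = [0.56 + 0.57 + 0.67 + 0.58] + 2.84 = 2.38 + 2.84 = 5.22.
Reliability = 5.22 / 6.84 = 0.7632.

0.7632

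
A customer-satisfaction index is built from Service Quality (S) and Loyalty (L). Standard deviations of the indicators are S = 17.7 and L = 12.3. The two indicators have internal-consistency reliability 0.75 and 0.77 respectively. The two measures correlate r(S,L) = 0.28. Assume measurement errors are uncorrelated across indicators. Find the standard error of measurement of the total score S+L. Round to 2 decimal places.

Var(total) = 464.58 + 121.918 = 586.498.
True-score variance = 351.461 + 121.918 = 473.378, so reliability = 0.8071.
Error variance = 586.498 − 473.378 = 113.119; SEM = √113.119 = 10.64.

10.64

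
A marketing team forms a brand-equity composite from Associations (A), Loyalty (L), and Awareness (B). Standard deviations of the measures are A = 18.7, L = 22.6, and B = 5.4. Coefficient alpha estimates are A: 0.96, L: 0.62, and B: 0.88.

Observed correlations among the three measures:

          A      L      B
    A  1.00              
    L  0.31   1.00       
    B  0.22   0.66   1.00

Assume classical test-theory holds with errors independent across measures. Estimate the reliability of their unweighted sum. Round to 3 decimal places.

0.844

Var(A+L+B) = 18.7² + 22.6² + 5.4² + 2·[18.7·22.6·0.31 + 18.7·5.4·0.22 + 22.6·5.4·0.66] = 889.61 + 467.548 = 1357.16.
Because errors are independent across components, Cov(Tᵢ,Tⱼ) = Cov(Xᵢ,Xⱼ); the off-diagonal part of the true-score variance is the same as above.
True-score variance = [18.7²·0.96 + 22.6²·0.62 + 5.4²·0.88] + 467.548 = 678.034 + 467.548 = 1145.58.
Reliability = 1145.58 / 1357.16 = 0.844.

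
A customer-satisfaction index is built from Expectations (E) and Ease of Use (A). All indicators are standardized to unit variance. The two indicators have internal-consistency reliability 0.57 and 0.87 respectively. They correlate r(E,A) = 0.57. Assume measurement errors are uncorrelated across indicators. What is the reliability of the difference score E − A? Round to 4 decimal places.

Var(E−A) = 1 + 1 − 2·0.57 = 2 − 1.14 = 0.86.
With uncorrelated errors the cross-covariances are all true-score covariance, so they carry over unchanged; only the diagonal terms shrink to ρᵢσᵢ².
True-score variance = [0.57 + 0.87] − 1.14 = 1.44 − 1.14 = 0.3.
Reliability = 0.3 / 0.86 = 0.3488.

0.3488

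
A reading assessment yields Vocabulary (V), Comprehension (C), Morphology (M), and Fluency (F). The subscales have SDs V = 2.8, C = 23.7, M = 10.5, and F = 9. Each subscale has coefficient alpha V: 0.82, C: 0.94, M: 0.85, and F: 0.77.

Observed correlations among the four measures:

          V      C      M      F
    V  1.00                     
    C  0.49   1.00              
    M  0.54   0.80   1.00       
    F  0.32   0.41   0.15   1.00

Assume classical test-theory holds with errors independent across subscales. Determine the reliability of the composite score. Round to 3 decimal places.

0.952

Var(V+C+M+F) = 2.8² + 23.7² + 10.5² + 9² + 2·[2.8·23.7·0.49 + 2.8·10.5·0.54 + 2.8·9·0.32 + 23.7·10.5·0.80 + 23.7·9·0.41 + 10.5·9·0.15] = 760.78 + 714.329 = 1475.11.
With uncorrelated errors the cross-covariances are all true-score covariance, so they carry over unchanged; only the diagonal terms shrink to ρᵢσᵢ².
True-score variance = [2.8²·0.82 + 23.7²·0.94 + 10.5²·0.85 + 9²·0.77] + 714.329 = 690.5 + 714.329 = 1404.83.
Reliability = 1404.83 / 1475.11 = 0.952.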